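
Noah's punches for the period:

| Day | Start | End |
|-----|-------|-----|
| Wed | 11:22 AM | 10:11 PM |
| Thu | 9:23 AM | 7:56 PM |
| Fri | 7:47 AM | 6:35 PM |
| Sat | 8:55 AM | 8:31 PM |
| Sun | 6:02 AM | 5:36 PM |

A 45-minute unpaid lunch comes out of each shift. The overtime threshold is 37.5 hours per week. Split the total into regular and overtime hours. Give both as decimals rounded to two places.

Wed: 11:22 AM–10:11 PM = 10 h 49 min; less 45 min break → 10 h 4 min
Thu: 9:23 AM–7:56 PM = 10 h 33 min; less 45 min break → 9 h 48 min
Fri: 7:47 AM–6:35 PM = 10 h 48 min; less 45 min break → 10 h 3 min
Sat: 8:55 AM–8:31 PM = 11 h 36 min; less 45 min break → 10 h 51 min
Sun: 6:02 AM–5:36 PM = 11 h 34 min; less 45 min break → 10 h 49 min
Total worked: 51 h 35 min = 51.58 h.
Threshold 37.5 h → overtime 14 h 5 min, regular 37 h 30 min.

Regular 37.50 hours, overtime 14.08 hours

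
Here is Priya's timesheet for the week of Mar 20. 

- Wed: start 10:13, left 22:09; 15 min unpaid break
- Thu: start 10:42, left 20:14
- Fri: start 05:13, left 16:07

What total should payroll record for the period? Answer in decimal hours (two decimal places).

32.12 hours

Wed: 10:13–22:09 = 11 h 56 min; less 15 min break → 11 h 41 min
Thu: 10:42–20:14 = 9 h 32 min
Fri: 05:13–16:07 = 10 h 54 min
Total: 11 h 41 min + 9 h 32 min + 10 h 54 min = 32 h 7 min.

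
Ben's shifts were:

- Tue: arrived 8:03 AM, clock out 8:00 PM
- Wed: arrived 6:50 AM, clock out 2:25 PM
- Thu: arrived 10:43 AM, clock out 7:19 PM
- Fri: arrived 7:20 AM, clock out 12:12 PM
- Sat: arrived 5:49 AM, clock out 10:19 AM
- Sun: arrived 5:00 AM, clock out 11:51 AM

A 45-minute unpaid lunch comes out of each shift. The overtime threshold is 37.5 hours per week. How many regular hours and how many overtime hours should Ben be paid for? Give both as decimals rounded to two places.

Regular 37.50 hours, overtime 2.35 hours

Tue: 8:03 AM–8:00 PM = 11 h 57 min; less 45 min break → 11 h 12 min
Wed: 6:50 AM–2:25 PM = 7 h 35 min; less 45 min break → 6 h 50 min
Thu: 10:43 AM–7:19 PM = 8 h 36 min; less 45 min break → 7 h 51 min
Fri: 7:20 AM–12:12 PM = 4 h 52 min; less 45 min break → 4 h 7 min
Sat: 5:49 AM–10:19 AM = 4 h 30 min; less 45 min break → 3 h 45 min
Sun: 5:00 AM–11:51 AM = 6 h 51 min; less 45 min break → 6 h 6 min
Total worked: 39 h 51 min = 39.85 h.
Threshold 37.5 h → overtime 2 h 21 min, regular 37 h 30 min.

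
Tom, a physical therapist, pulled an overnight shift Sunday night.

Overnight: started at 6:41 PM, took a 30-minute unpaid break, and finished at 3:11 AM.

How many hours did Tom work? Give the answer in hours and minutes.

8 h 0 min

Overnight: 6:41 PM → midnight = 5 h 19 min; midnight → 3:11 AM = 3 h 11 min; span 8 h 30 min; less 30 min break → 8 h 0 min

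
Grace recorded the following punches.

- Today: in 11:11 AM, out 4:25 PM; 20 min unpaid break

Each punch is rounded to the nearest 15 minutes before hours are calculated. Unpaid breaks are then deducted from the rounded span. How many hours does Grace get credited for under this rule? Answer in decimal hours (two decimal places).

Today: in 11:11 AM→11:15 AM, out 4:25 PM→4:30 PM; 5 h 15 min − 20 min = 4 h 55 min

4.92 hours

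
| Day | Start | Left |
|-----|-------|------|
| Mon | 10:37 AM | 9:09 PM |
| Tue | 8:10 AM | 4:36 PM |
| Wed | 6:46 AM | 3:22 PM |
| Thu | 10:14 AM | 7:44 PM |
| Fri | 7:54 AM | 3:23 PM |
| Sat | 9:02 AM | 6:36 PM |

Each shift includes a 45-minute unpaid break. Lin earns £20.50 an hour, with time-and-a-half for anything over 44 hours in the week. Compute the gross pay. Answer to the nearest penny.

£1074.71

Mon: 10:37 AM–9:09 PM = 10 h 32 min; less 45 min break → 9 h 47 min
Tue: 8:10 AM–4:36 PM = 8 h 26 min; less 45 min break → 7 h 41 min
Wed: 6:46 AM–3:22 PM = 8 h 36 min; less 45 min break → 7 h 51 min
Thu: 10:14 AM–7:44 PM = 9 h 30 min; less 45 min break → 8 h 45 min
Fri: 7:54 AM–3:23 PM = 7 h 29 min; less 45 min break → 6 h 44 min
Sat: 9:02 AM–6:36 PM = 9 h 34 min; less 45 min break → 8 h 49 min
Total worked: 49 h 37 min = 2977 min.
Regular 44 h 0 min = 2640 min at £20.50/h; overtime 5 h 37 min = 337 min at £30.75/h.
Pay = (2640 × £20.50 + 337 × £30.75) ÷ 60 = £1074.71.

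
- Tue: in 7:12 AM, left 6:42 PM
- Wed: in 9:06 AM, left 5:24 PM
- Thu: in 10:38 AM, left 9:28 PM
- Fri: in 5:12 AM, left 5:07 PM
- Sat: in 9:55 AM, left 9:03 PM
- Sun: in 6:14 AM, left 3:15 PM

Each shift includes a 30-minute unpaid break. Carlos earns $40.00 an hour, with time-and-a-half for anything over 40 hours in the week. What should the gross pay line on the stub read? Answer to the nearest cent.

Tue: 7:12 AM–6:42 PM = 11 h 30 min; less 30 min break → 11 h 0 min
Wed: 9:06 AM–5:24 PM = 8 h 18 min; less 30 min break → 7 h 48 min
Thu: 10:38 AM–9:28 PM = 10 h 50 min; less 30 min break → 10 h 20 min
Fri: 5:12 AM–5:07 PM = 11 h 55 min; less 30 min break → 11 h 25 min
Sat: 9:55 AM–9:03 PM = 11 h 8 min; less 30 min break → 10 h 38 min
Sun: 6:14 AM–3:15 PM = 9 h 1 min; less 30 min break → 8 h 31 min
Total worked: 59 h 42 min = 3582 min.
Regular 40 h 0 min = 2400 min at $40.00/h; overtime 19 h 42 min = 1182 min at $60.00/h.
Pay = (2400 × $40.00 + 1182 × $60.00) ÷ 60 = $2782.00.

$2782.00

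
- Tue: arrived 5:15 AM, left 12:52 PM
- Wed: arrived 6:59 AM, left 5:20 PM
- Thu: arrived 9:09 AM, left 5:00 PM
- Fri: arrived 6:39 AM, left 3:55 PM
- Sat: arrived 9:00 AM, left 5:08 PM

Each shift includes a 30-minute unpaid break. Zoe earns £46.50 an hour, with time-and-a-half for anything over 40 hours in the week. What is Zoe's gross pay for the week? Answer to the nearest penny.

Tue: 5:15 AM–12:52 PM = 7 h 37 min; less 30 min break → 7 h 7 min
Wed: 6:59 AM–5:20 PM = 10 h 21 min; less 30 min break → 9 h 51 min
Thu: 9:09 AM–5:00 PM = 7 h 51 min; less 30 min break → 7 h 21 min
Fri: 6:39 AM–3:55 PM = 9 h 16 min; less 30 min break → 8 h 46 min
Sat: 9:00 AM–5:08 PM = 8 h 8 min; less 30 min break → 7 h 38 min
Total worked: 40 h 43 min = 2443 min.
Regular 40 h 0 min = 2400 min at £46.50/h; overtime 0 h 43 min = 43 min at £69.75/h.
Pay = (2400 × £46.50 + 43 × £69.75) ÷ 60 = £1909.99.

£1909.99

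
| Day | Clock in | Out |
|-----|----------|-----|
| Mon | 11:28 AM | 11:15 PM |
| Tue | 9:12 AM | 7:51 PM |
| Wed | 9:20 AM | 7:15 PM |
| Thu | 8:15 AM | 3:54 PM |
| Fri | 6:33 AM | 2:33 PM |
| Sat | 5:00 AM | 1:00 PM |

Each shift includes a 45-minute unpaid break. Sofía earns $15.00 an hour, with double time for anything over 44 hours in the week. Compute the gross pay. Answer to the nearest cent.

Mon: 11:28 AM–11:15 PM = 11 h 47 min; less 45 min break → 11 h 2 min
Tue: 9:12 AM–7:51 PM = 10 h 39 min; less 45 min break → 9 h 54 min
Wed: 9:20 AM–7:15 PM = 9 h 55 min; less 45 min break → 9 h 10 min
Thu: 8:15 AM–3:54 PM = 7 h 39 min; less 45 min break → 6 h 54 min
Fri: 6:33 AM–2:33 PM = 8 h 0 min; less 45 min break → 7 h 15 min
Sat: 5:00 AM–1:00 PM = 8 h 0 min; less 45 min break → 7 h 15 min
Total worked: 51 h 30 min = 3090 min.
Regular 44 h 0 min = 2640 min at $15.00/h; overtime 7 h 30 min = 450 min at $30.00/h.
Pay = (2640 × $15.00 + 450 × $30.00) ÷ 60 = $885.00.

$885.00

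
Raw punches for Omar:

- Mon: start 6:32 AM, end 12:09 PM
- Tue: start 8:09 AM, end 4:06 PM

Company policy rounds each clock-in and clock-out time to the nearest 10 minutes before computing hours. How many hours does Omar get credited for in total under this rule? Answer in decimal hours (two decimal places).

13.67 hours

Mon: in 6:32 AM→6:30 AM, out 12:09 PM→12:10 PM; 5 h 40 min
Tue: in 8:09 AM→8:10 AM, out 4:06 PM→4:10 PM; 8 h 0 min
Total credited: 13 h 40 min.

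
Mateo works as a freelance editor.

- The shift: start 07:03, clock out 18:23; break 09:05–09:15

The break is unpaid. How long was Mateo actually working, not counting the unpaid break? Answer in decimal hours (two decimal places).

The shift: 07:03–18:23 = 11 h 20 min; less 10 min break → 11 h 10 min

11.17 hours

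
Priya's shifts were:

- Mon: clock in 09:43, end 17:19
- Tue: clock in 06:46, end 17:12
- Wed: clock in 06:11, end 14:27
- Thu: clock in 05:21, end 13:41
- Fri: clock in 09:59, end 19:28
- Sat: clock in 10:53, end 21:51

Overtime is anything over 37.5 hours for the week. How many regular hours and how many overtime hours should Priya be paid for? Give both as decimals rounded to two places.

Mon: 09:43–17:19 = 7 h 36 min
Tue: 06:46–17:12 = 10 h 26 min
Wed: 06:11–14:27 = 8 h 16 min
Thu: 05:21–13:41 = 8 h 20 min
Fri: 09:59–19:28 = 9 h 29 min
Sat: 10:53–21:51 = 10 h 58 min
Total worked: 55 h 5 min = 55.08 h.
Threshold 37.5 h → overtime 17 h 35 min, regular 37 h 30 min.

Regular 37.50 hours, overtime 17.58 hours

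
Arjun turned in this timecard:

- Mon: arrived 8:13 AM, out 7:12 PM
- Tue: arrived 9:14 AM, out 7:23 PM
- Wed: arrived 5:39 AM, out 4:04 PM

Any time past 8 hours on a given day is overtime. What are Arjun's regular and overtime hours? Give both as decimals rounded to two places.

Mon: 8:13 AM–7:12 PM = 10 h 59 min
Tue: 9:14 AM–7:23 PM = 10 h 9 min
Wed: 5:39 AM–4:04 PM = 10 h 25 min
Mon reg 8 h 0 min / OT 2 h 59 min; Tue reg 8 h 0 min / OT 2 h 9 min; Wed reg 8 h 0 min / OT 2 h 25 min.
Totals: regular 24 h 0 min, overtime 7 h 33 min.

Regular 24.00 hours, overtime 7.55 hours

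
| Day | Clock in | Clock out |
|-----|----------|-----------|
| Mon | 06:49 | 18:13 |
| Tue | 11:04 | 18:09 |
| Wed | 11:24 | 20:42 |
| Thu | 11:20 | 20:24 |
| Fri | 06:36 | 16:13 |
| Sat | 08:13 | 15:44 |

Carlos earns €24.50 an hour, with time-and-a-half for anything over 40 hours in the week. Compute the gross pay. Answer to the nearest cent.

Mon: 06:49–18:13 = 11 h 24 min
Tue: 11:04–18:09 = 7 h 5 min
Wed: 11:24–20:42 = 9 h 18 min
Thu: 11:20–20:24 = 9 h 4 min
Fri: 06:36–16:13 = 9 h 37 min
Sat: 08:13–15:44 = 7 h 31 min
Total worked: 53 h 59 min = 3239 min.
Regular 40 h 0 min = 2400 min at €24.50/h; overtime 13 h 59 min = 839 min at €36.75/h.
Pay = (2400 × €24.50 + 839 × €36.75) ÷ 60 = €1493.89.

€1493.89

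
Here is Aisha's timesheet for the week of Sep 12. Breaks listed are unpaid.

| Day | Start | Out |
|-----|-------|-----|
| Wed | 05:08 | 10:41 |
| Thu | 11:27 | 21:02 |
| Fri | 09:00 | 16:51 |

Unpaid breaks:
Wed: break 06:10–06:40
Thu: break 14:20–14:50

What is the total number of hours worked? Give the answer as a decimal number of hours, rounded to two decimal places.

21.98 hours

Wed: 05:08–10:41 = 5 h 33 min; less 30 min break → 5 h 3 min
Thu: 11:27–21:02 = 9 h 35 min; less 30 min break → 9 h 5 min
Fri: 09:00–16:51 = 7 h 51 min
Total: 5 h 3 min + 9 h 5 min + 7 h 51 min = 21 h 59 min.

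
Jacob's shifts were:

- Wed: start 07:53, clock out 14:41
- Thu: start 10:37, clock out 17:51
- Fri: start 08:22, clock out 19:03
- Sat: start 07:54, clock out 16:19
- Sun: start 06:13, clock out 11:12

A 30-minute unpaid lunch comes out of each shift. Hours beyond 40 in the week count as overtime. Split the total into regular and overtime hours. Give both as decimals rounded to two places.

Regular 35.62 hours, overtime 0.00 hours

Wed: 07:53–14:41 = 6 h 48 min; less 30 min break → 6 h 18 min
Thu: 10:37–17:51 = 7 h 14 min; less 30 min break → 6 h 44 min
Fri: 08:22–19:03 = 10 h 41 min; less 30 min break → 10 h 11 min
Sat: 07:54–16:19 = 8 h 25 min; less 30 min break → 7 h 55 min
Sun: 06:13–11:12 = 4 h 59 min; less 30 min break → 4 h 29 min
Total worked: 35 h 37 min = 35.62 h.
Threshold 40 h → overtime 0 h 0 min, regular 35 h 37 min.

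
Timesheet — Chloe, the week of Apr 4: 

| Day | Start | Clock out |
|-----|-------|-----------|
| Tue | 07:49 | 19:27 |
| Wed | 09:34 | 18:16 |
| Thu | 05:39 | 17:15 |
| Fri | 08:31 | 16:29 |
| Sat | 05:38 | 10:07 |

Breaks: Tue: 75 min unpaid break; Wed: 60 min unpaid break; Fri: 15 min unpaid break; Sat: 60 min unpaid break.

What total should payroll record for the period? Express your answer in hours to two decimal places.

Tue: 07:49–19:27 = 11 h 38 min; less 75 min break → 10 h 23 min
Wed: 09:34–18:16 = 8 h 42 min; less 60 min break → 7 h 42 min
Thu: 05:39–17:15 = 11 h 36 min
Fri: 08:31–16:29 = 7 h 58 min; less 15 min break → 7 h 43 min
Sat: 05:38–10:07 = 4 h 29 min; less 60 min break → 3 h 29 min
Total: 10 h 23 min + 7 h 42 min + 11 h 36 min + 7 h 43 min + 3 h 29 min = 40 h 53 min.

40.88 hours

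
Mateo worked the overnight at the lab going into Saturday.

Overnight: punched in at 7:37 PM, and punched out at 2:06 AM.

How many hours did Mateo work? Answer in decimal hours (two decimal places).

Overnight: 7:37 PM → midnight = 4 h 23 min; midnight → 2:06 AM = 2 h 6 min; span 6 h 29 min

6.48 hours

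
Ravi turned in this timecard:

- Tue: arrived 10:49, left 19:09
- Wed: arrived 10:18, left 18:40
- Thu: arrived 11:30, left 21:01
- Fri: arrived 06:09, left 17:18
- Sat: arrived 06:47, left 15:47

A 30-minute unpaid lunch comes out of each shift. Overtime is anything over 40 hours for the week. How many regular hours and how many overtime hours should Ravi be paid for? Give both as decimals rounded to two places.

Regular 40.00 hours, overtime 3.87 hours

Tue: 10:49–19:09 = 8 h 20 min; less 30 min break → 7 h 50 min
Wed: 10:18–18:40 = 8 h 22 min; less 30 min break → 7 h 52 min
Thu: 11:30–21:01 = 9 h 31 min; less 30 min break → 9 h 1 min
Fri: 06:09–17:18 = 11 h 9 min; less 30 min break → 10 h 39 min
Sat: 06:47–15:47 = 9 h 0 min; less 30 min break → 8 h 30 min
Total worked: 43 h 52 min = 43.87 h.
Threshold 40 h → overtime 3 h 52 min, regular 40 h 0 min.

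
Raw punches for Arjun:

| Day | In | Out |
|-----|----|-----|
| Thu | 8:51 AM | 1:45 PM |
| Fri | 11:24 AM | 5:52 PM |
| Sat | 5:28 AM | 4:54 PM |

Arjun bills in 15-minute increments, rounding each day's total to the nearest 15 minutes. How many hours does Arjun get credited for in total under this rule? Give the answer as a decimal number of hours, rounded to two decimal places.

Thu: 8:51 AM–1:45 PM = 4 h 54 min → rounds to 5 h 0 min
Fri: 11:24 AM–5:52 PM = 6 h 28 min → rounds to 6 h 30 min
Sat: 5:28 AM–4:54 PM = 11 h 26 min → rounds to 11 h 30 min
Total credited: 23 h 0 min.

23.00 hours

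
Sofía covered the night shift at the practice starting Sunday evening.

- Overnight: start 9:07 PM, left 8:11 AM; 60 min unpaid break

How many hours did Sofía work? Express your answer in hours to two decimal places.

Overnight: 9:07 PM → midnight = 2 h 53 min; midnight → 8:11 AM = 8 h 11 min; span 11 h 4 min; less 60 min break → 10 h 4 min

10.07 hours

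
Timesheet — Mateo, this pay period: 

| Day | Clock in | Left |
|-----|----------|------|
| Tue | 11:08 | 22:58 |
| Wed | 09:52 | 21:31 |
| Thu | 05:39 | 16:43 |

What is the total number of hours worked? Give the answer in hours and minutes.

34 h 33 min

Tue: 11:08–22:58 = 11 h 50 min
Wed: 09:52–21:31 = 11 h 39 min
Thu: 05:39–16:43 = 11 h 4 min
Total: 11 h 50 min + 11 h 39 min + 11 h 4 min = 34 h 33 min.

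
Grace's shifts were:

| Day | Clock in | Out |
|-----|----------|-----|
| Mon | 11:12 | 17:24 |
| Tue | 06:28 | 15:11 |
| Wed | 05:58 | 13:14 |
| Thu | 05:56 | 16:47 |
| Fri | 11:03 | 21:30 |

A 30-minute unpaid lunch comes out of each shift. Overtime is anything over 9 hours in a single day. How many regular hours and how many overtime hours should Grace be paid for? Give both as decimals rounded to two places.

Regular 38.68 hours, overtime 2.30 hours

Mon: 11:12–17:24 = 6 h 12 min; less 30 min break → 5 h 42 min
Tue: 06:28–15:11 = 8 h 43 min; less 30 min break → 8 h 13 min
Wed: 05:58–13:14 = 7 h 16 min; less 30 min break → 6 h 46 min
Thu: 05:56–16:47 = 10 h 51 min; less 30 min break → 10 h 21 min
Fri: 11:03–21:30 = 10 h 27 min; less 30 min break → 9 h 57 min
Mon reg 5 h 42 min / OT 0 h 0 min; Tue reg 8 h 13 min / OT 0 h 0 min; Wed reg 6 h 46 min / OT 0 h 0 min; Thu reg 9 h 0 min / OT 1 h 21 min; Fri reg 9 h 0 min / OT 0 h 57 min.
Totals: regular 38 h 41 min, overtime 2 h 18 min.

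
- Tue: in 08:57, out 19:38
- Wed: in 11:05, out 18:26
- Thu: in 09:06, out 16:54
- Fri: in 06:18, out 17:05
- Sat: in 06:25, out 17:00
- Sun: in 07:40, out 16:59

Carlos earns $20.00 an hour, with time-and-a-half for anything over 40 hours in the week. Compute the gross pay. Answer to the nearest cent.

$1295.50

Tue: 08:57–19:38 = 10 h 41 min
Wed: 11:05–18:26 = 7 h 21 min
Thu: 09:06–16:54 = 7 h 48 min
Fri: 06:18–17:05 = 10 h 47 min
Sat: 06:25–17:00 = 10 h 35 min
Sun: 07:40–16:59 = 9 h 19 min
Total worked: 56 h 31 min = 3391 min.
Regular 40 h 0 min = 2400 min at $20.00/h; overtime 16 h 31 min = 991 min at $30.00/h.
Pay = (2400 × $20.00 + 991 × $30.00) ÷ 60 = $1295.50.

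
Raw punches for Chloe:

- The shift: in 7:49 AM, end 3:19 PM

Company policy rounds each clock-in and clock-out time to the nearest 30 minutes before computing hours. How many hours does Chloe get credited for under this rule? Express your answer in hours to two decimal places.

The shift: in 7:49 AM→8:00 AM, out 3:19 PM→3:30 PM; 7 h 30 min

7.50 hours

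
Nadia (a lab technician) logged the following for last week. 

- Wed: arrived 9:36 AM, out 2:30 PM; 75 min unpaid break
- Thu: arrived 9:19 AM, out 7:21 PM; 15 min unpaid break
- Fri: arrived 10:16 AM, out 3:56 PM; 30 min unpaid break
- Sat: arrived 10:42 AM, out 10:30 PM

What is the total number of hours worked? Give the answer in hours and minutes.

30 h 24 min

Wed: 9:36 AM–2:30 PM = 4 h 54 min; less 75 min break → 3 h 39 min
Thu: 9:19 AM–7:21 PM = 10 h 2 min; less 15 min break → 9 h 47 min
Fri: 10:16 AM–3:56 PM = 5 h 40 min; less 30 min break → 5 h 10 min
Sat: 10:42 AM–10:30 PM = 11 h 48 min
Total: 3 h 39 min + 9 h 47 min + 5 h 10 min + 11 h 48 min = 30 h 24 min.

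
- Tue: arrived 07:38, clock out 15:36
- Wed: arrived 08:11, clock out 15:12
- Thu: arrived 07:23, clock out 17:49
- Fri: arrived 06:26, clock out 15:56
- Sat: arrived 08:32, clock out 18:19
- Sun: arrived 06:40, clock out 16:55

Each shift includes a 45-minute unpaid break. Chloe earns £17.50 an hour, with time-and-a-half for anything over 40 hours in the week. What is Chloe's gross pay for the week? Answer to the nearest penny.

Tue: 07:38–15:36 = 7 h 58 min; less 45 min break → 7 h 13 min
Wed: 08:11–15:12 = 7 h 1 min; less 45 min break → 6 h 16 min
Thu: 07:23–17:49 = 10 h 26 min; less 45 min break → 9 h 41 min
Fri: 06:26–15:56 = 9 h 30 min; less 45 min break → 8 h 45 min
Sat: 08:32–18:19 = 9 h 47 min; less 45 min break → 9 h 2 min
Sun: 06:40–16:55 = 10 h 15 min; less 45 min break → 9 h 30 min
Total worked: 50 h 27 min = 3027 min.
Regular 40 h 0 min = 2400 min at £17.50/h; overtime 10 h 27 min = 627 min at £26.25/h.
Pay = (2400 × £17.50 + 627 × £26.25) ÷ 60 = £974.31.

£974.31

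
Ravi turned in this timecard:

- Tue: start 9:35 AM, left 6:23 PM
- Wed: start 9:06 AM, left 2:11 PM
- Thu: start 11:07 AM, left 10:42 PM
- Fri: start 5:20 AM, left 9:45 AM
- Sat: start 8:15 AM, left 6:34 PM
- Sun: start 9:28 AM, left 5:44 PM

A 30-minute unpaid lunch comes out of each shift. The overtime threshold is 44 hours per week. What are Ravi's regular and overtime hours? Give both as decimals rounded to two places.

Tue: 9:35 AM–6:23 PM = 8 h 48 min; less 30 min break → 8 h 18 min
Wed: 9:06 AM–2:11 PM = 5 h 5 min; less 30 min break → 4 h 35 min
Thu: 11:07 AM–10:42 PM = 11 h 35 min; less 30 min break → 11 h 5 min
Fri: 5:20 AM–9:45 AM = 4 h 25 min; less 30 min break → 3 h 55 min
Sat: 8:15 AM–6:34 PM = 10 h 19 min; less 30 min break → 9 h 49 min
Sun: 9:28 AM–5:44 PM = 8 h 16 min; less 30 min break → 7 h 46 min
Total worked: 45 h 28 min = 45.47 h.
Threshold 44 h → overtime 1 h 28 min, regular 44 h 0 min.

Regular 44.00 hours, overtime 1.47 hours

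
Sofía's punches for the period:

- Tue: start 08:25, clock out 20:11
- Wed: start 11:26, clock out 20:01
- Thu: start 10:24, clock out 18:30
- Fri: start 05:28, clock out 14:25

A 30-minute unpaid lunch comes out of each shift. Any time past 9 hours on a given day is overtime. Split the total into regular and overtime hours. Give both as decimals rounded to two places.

Tue: 08:25–20:11 = 11 h 46 min; less 30 min break → 11 h 16 min
Wed: 11:26–20:01 = 8 h 35 min; less 30 min break → 8 h 5 min
Thu: 10:24–18:30 = 8 h 6 min; less 30 min break → 7 h 36 min
Fri: 05:28–14:25 = 8 h 57 min; less 30 min break → 8 h 27 min
Tue reg 9 h 0 min / OT 2 h 16 min; Wed reg 8 h 5 min / OT 0 h 0 min; Thu reg 7 h 36 min / OT 0 h 0 min; Fri reg 8 h 27 min / OT 0 h 0 min.
Totals: regular 33 h 8 min, overtime 2 h 16 min.

Regular 33.13 hours, overtime 2.27 hours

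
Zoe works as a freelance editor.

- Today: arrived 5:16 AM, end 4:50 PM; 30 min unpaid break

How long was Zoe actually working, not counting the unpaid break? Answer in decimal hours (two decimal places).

Today: 5:16 AM–4:50 PM = 11 h 34 min; less 30 min break → 11 h 4 min

11.07 hours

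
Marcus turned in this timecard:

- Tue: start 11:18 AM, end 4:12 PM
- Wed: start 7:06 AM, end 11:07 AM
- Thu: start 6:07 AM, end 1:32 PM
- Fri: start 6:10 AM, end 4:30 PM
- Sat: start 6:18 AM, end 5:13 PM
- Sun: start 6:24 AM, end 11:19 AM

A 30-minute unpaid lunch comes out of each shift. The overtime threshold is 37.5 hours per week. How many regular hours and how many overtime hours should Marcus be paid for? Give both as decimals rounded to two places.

Regular 37.50 hours, overtime 2.00 hours

Tue: 11:18 AM–4:12 PM = 4 h 54 min; less 30 min break → 4 h 24 min
Wed: 7:06 AM–11:07 AM = 4 h 1 min; less 30 min break → 3 h 31 min
Thu: 6:07 AM–1:32 PM = 7 h 25 min; less 30 min break → 6 h 55 min
Fri: 6:10 AM–4:30 PM = 10 h 20 min; less 30 min break → 9 h 50 min
Sat: 6:18 AM–5:13 PM = 10 h 55 min; less 30 min break → 10 h 25 min
Sun: 6:24 AM–11:19 AM = 4 h 55 min; less 30 min break → 4 h 25 min
Total worked: 39 h 30 min = 39.50 h.
Threshold 37.5 h → overtime 2 h 0 min, regular 37 h 30 min.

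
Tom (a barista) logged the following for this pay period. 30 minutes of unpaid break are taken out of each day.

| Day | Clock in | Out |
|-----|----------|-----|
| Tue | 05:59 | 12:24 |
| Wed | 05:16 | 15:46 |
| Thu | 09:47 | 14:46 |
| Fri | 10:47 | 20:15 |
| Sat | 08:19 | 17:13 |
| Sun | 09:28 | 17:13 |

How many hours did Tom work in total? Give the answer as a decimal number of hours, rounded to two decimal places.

45.02 hours

Tue: 05:59–12:24 = 6 h 25 min; less 30 min break → 5 h 55 min
Wed: 05:16–15:46 = 10 h 30 min; less 30 min break → 10 h 0 min
Thu: 09:47–14:46 = 4 h 59 min; less 30 min break → 4 h 29 min
Fri: 10:47–20:15 = 9 h 28 min; less 30 min break → 8 h 58 min
Sat: 08:19–17:13 = 8 h 54 min; less 30 min break → 8 h 24 min
Sun: 09:28–17:13 = 7 h 45 min; less 30 min break → 7 h 15 min
Total: 5 h 55 min + 10 h 0 min + 4 h 29 min + 8 h 58 min + 8 h 24 min + 7 h 15 min = 45 h 1 min.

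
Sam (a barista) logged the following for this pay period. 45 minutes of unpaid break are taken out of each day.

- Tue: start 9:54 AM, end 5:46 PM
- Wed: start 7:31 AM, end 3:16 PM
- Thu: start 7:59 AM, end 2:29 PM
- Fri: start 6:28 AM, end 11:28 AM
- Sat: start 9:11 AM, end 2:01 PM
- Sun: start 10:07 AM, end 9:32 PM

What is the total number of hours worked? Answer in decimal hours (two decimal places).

Tue: 9:54 AM–5:46 PM = 7 h 52 min; less 45 min break → 7 h 7 min
Wed: 7:31 AM–3:16 PM = 7 h 45 min; less 45 min break → 7 h 0 min
Thu: 7:59 AM–2:29 PM = 6 h 30 min; less 45 min break → 5 h 45 min
Fri: 6:28 AM–11:28 AM = 5 h 0 min; less 45 min break → 4 h 15 min
Sat: 9:11 AM–2:01 PM = 4 h 50 min; less 45 min break → 4 h 5 min
Sun: 10:07 AM–9:32 PM = 11 h 25 min; less 45 min break → 10 h 40 min
Total: 7 h 7 min + 7 h 0 min + 5 h 45 min + 4 h 15 min + 4 h 5 min + 10 h 40 min = 38 h 52 min.

38.87 hours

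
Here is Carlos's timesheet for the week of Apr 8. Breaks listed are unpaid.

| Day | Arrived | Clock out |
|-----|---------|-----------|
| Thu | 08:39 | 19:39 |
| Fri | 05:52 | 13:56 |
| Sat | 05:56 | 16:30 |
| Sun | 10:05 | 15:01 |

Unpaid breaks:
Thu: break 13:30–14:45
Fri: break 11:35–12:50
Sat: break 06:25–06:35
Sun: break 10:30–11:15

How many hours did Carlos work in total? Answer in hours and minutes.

31 h 9 min

Thu: 08:39–19:39 = 11 h 0 min; less 75 min break → 9 h 45 min
Fri: 05:52–13:56 = 8 h 4 min; less 75 min break → 6 h 49 min
Sat: 05:56–16:30 = 10 h 34 min; less 10 min break → 10 h 24 min
Sun: 10:05–15:01 = 4 h 56 min; less 45 min break → 4 h 11 min
Total: 9 h 45 min + 6 h 49 min + 10 h 24 min + 4 h 11 min = 31 h 9 min.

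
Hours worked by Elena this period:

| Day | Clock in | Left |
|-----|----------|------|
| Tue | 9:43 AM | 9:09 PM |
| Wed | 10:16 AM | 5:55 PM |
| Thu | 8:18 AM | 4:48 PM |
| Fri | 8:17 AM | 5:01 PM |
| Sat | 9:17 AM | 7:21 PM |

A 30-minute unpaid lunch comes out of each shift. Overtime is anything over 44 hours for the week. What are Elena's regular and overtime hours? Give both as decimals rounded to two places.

Regular 43.88 hours, overtime 0.00 hours

Tue: 9:43 AM–9:09 PM = 11 h 26 min; less 30 min break → 10 h 56 min
Wed: 10:16 AM–5:55 PM = 7 h 39 min; less 30 min break → 7 h 9 min
Thu: 8:18 AM–4:48 PM = 8 h 30 min; less 30 min break → 8 h 0 min
Fri: 8:17 AM–5:01 PM = 8 h 44 min; less 30 min break → 8 h 14 min
Sat: 9:17 AM–7:21 PM = 10 h 4 min; less 30 min break → 9 h 34 min
Total worked: 43 h 53 min = 43.88 h.
Threshold 44 h → overtime 0 h 0 min, regular 43 h 53 min.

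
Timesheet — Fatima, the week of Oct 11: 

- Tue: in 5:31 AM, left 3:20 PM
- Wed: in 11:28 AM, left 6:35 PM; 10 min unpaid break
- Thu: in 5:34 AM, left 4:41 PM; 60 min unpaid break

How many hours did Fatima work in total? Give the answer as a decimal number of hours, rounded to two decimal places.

Tue: 5:31 AM–3:20 PM = 9 h 49 min
Wed: 11:28 AM–6:35 PM = 7 h 7 min; less 10 min break → 6 h 57 min
Thu: 5:34 AM–4:41 PM = 11 h 7 min; less 60 min break → 10 h 7 min
Total: 9 h 49 min + 6 h 57 min + 10 h 7 min = 26 h 53 min.

26.88 hours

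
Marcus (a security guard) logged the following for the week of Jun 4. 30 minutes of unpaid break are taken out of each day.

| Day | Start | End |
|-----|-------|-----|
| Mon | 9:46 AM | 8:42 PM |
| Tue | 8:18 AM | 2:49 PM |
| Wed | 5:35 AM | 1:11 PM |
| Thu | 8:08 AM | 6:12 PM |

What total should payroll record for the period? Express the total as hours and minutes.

Mon: 9:46 AM–8:42 PM = 10 h 56 min; less 30 min break → 10 h 26 min
Tue: 8:18 AM–2:49 PM = 6 h 31 min; less 30 min break → 6 h 1 min
Wed: 5:35 AM–1:11 PM = 7 h 36 min; less 30 min break → 7 h 6 min
Thu: 8:08 AM–6:12 PM = 10 h 4 min; less 30 min break → 9 h 34 min
Total: 10 h 26 min + 6 h 1 min + 7 h 6 min + 9 h 34 min = 33 h 7 min.

33 h 7 min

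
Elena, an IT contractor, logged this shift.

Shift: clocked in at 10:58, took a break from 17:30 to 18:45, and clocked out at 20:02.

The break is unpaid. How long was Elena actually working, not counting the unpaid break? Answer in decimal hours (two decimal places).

7.82 hours

Shift: 10:58–20:02 = 9 h 4 min; less 75 min break → 7 h 49 min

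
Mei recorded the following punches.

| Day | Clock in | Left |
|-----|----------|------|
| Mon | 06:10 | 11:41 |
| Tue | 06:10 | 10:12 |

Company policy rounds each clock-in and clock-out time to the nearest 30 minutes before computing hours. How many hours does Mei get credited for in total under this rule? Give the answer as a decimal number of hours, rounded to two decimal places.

Mon: in 06:10→06:00, out 11:41→11:30; 5 h 30 min
Tue: in 06:10→06:00, out 10:12→10:00; 4 h 0 min
Total credited: 9 h 30 min.

9.50 hours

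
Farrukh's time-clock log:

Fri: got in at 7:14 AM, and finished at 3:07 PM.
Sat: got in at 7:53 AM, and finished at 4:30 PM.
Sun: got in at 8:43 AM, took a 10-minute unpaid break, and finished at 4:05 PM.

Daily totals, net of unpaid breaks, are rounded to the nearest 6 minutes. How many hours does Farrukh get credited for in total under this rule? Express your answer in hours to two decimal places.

23.70 hours

Fri: 7:14 AM–3:07 PM = 7 h 53 min → rounds to 7 h 54 min
Sat: 7:53 AM–4:30 PM = 8 h 37 min → rounds to 8 h 36 min
Sun: 8:43 AM–4:05 PM = 7 h 22 min − 10 min = 7 h 12 min → rounds to 7 h 12 min
Total credited: 23 h 42 min.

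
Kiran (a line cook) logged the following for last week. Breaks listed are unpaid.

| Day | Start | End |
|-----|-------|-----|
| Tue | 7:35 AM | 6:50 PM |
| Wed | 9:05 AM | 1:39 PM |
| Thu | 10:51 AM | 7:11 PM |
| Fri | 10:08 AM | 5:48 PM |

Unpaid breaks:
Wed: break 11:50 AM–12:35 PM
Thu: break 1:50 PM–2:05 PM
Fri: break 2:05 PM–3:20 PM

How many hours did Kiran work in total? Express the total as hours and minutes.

29 h 34 min

Tue: 7:35 AM–6:50 PM = 11 h 15 min
Wed: 9:05 AM–1:39 PM = 4 h 34 min; less 45 min break → 3 h 49 min
Thu: 10:51 AM–7:11 PM = 8 h 20 min; less 15 min break → 8 h 5 min
Fri: 10:08 AM–5:48 PM = 7 h 40 min; less 75 min break → 6 h 25 min
Total: 11 h 15 min + 3 h 49 min + 8 h 5 min + 6 h 25 min = 29 h 34 min.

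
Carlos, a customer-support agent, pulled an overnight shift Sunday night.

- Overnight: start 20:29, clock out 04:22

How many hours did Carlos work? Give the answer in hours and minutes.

7 h 53 min

Overnight: 20:29 → midnight = 3 h 31 min; midnight → 04:22 = 4 h 22 min; span 7 h 53 min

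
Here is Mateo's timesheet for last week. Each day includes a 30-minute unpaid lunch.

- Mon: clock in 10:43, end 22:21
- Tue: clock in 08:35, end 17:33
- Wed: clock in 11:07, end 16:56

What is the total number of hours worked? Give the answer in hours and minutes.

Mon: 10:43–22:21 = 11 h 38 min; less 30 min break → 11 h 8 min
Tue: 08:35–17:33 = 8 h 58 min; less 30 min break → 8 h 28 min
Wed: 11:07–16:56 = 5 h 49 min; less 30 min break → 5 h 19 min
Total: 11 h 8 min + 8 h 28 min + 5 h 19 min = 24 h 55 min.

24 h 55 min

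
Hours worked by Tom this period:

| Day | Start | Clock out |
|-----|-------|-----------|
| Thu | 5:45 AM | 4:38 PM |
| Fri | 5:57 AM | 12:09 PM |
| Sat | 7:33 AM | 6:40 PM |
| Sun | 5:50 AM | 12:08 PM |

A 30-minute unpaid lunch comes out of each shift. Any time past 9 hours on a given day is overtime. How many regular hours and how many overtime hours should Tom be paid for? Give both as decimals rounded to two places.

Regular 29.50 hours, overtime 3.00 hours

Thu: 5:45 AM–4:38 PM = 10 h 53 min; less 30 min break → 10 h 23 min
Fri: 5:57 AM–12:09 PM = 6 h 12 min; less 30 min break → 5 h 42 min
Sat: 7:33 AM–6:40 PM = 11 h 7 min; less 30 min break → 10 h 37 min
Sun: 5:50 AM–12:08 PM = 6 h 18 min; less 30 min break → 5 h 48 min
Thu reg 9 h 0 min / OT 1 h 23 min; Fri reg 5 h 42 min / OT 0 h 0 min; Sat reg 9 h 0 min / OT 1 h 37 min; Sun reg 5 h 48 min / OT 0 h 0 min.
Totals: regular 29 h 30 min, overtime 3 h 0 min.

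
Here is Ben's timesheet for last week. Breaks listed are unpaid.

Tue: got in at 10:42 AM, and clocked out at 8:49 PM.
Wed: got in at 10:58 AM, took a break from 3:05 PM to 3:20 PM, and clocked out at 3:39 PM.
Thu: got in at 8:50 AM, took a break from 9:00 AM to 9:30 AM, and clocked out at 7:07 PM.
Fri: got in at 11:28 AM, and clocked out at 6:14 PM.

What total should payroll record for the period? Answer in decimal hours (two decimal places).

31.10 hours

Tue: 10:42 AM–8:49 PM = 10 h 7 min
Wed: 10:58 AM–3:39 PM = 4 h 41 min; less 15 min break → 4 h 26 min
Thu: 8:50 AM–7:07 PM = 10 h 17 min; less 30 min break → 9 h 47 min
Fri: 11:28 AM–6:14 PM = 6 h 46 min
Total: 10 h 7 min + 4 h 26 min + 9 h 47 min + 6 h 46 min = 31 h 6 min.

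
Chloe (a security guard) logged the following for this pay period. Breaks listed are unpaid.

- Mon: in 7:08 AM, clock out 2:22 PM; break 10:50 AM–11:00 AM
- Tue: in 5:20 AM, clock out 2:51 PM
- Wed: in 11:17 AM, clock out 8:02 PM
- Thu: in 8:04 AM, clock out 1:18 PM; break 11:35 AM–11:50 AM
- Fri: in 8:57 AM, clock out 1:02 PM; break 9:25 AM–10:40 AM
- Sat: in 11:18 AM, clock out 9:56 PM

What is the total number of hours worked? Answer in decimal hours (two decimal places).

43.78 hours

Mon: 7:08 AM–2:22 PM = 7 h 14 min; less 10 min break → 7 h 4 min
Tue: 5:20 AM–2:51 PM = 9 h 31 min
Wed: 11:17 AM–8:02 PM = 8 h 45 min
Thu: 8:04 AM–1:18 PM = 5 h 14 min; less 15 min break → 4 h 59 min
Fri: 8:57 AM–1:02 PM = 4 h 5 min; less 75 min break → 2 h 50 min
Sat: 11:18 AM–9:56 PM = 10 h 38 min
Total: 7 h 4 min + 9 h 31 min + 8 h 45 min + 4 h 59 min + 2 h 50 min + 10 h 38 min = 43 h 47 min.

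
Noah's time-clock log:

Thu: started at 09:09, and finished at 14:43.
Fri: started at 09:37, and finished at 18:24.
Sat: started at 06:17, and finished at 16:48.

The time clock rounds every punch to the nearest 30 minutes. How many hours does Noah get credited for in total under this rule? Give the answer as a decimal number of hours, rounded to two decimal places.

25.00 hours

Thu: in 09:09→09:00, out 14:43→14:30; 5 h 30 min
Fri: in 09:37→09:30, out 18:24→18:30; 9 h 0 min
Sat: in 06:17→06:30, out 16:48→17:00; 10 h 30 min
Total credited: 25 h 0 min.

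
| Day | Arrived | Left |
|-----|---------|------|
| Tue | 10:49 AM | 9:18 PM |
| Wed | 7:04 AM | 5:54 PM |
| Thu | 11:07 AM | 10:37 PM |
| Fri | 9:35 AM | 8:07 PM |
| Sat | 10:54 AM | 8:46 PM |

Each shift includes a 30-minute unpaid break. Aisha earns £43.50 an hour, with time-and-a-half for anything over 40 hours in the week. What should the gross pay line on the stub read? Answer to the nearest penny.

£2439.26

Tue: 10:49 AM–9:18 PM = 10 h 29 min; less 30 min break → 9 h 59 min
Wed: 7:04 AM–5:54 PM = 10 h 50 min; less 30 min break → 10 h 20 min
Thu: 11:07 AM–10:37 PM = 11 h 30 min; less 30 min break → 11 h 0 min
Fri: 9:35 AM–8:07 PM = 10 h 32 min; less 30 min break → 10 h 2 min
Sat: 10:54 AM–8:46 PM = 9 h 52 min; less 30 min break → 9 h 22 min
Total worked: 50 h 43 min = 3043 min.
Regular 40 h 0 min = 2400 min at £43.50/h; overtime 10 h 43 min = 643 min at £65.25/h.
Pay = (2400 × £43.50 + 643 × £65.25) ÷ 60 = £2439.26.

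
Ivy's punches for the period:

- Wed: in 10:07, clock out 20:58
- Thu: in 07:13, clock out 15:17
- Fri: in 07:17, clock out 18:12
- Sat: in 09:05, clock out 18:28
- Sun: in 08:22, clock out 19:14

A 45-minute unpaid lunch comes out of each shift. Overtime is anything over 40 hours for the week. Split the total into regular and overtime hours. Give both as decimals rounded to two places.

Wed: 10:07–20:58 = 10 h 51 min; less 45 min break → 10 h 6 min
Thu: 07:13–15:17 = 8 h 4 min; less 45 min break → 7 h 19 min
Fri: 07:17–18:12 = 10 h 55 min; less 45 min break → 10 h 10 min
Sat: 09:05–18:28 = 9 h 23 min; less 45 min break → 8 h 38 min
Sun: 08:22–19:14 = 10 h 52 min; less 45 min break → 10 h 7 min
Total worked: 46 h 20 min = 46.33 h.
Threshold 40 h → overtime 6 h 20 min, regular 40 h 0 min.

Regular 40.00 hours, overtime 6.33 hours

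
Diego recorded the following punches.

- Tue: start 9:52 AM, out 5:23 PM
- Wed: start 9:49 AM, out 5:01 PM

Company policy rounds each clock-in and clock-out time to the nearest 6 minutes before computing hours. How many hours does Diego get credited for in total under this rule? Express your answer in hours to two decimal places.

14.70 hours

Tue: in 9:52 AM→9:54 AM, out 5:23 PM→5:24 PM; 7 h 30 min
Wed: in 9:49 AM→9:48 AM, out 5:01 PM→5:00 PM; 7 h 12 min
Total credited: 14 h 42 min.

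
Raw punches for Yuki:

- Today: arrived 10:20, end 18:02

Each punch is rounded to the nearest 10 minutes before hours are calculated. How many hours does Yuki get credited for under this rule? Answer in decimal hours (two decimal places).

Today: in 10:20→10:20, out 18:02→18:00; 7 h 40 min

7.67 hours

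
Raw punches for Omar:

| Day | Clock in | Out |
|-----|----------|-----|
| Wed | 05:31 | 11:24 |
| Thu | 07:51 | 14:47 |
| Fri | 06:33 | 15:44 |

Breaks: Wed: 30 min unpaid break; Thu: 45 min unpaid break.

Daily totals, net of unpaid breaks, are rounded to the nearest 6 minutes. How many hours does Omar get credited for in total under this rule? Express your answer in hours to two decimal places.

Wed: 05:31–11:24 = 5 h 53 min − 30 min = 5 h 23 min → rounds to 5 h 24 min
Thu: 07:51–14:47 = 6 h 56 min − 45 min = 6 h 11 min → rounds to 6 h 12 min
Fri: 06:33–15:44 = 9 h 11 min → rounds to 9 h 12 min
Total credited: 20 h 48 min.

20.80 hours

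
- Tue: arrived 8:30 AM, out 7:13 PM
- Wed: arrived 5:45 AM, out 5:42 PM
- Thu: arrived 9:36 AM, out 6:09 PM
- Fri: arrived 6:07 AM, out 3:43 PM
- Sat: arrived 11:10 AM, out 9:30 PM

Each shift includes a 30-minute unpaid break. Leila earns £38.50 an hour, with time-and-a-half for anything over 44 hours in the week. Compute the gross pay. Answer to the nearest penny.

£1962.54

Tue: 8:30 AM–7:13 PM = 10 h 43 min; less 30 min break → 10 h 13 min
Wed: 5:45 AM–5:42 PM = 11 h 57 min; less 30 min break → 11 h 27 min
Thu: 9:36 AM–6:09 PM = 8 h 33 min; less 30 min break → 8 h 3 min
Fri: 6:07 AM–3:43 PM = 9 h 36 min; less 30 min break → 9 h 6 min
Sat: 11:10 AM–9:30 PM = 10 h 20 min; less 30 min break → 9 h 50 min
Total worked: 48 h 39 min = 2919 min.
Regular 44 h 0 min = 2640 min at £38.50/h; overtime 4 h 39 min = 279 min at £57.75/h.
Pay = (2640 × £38.50 + 279 × £57.75) ÷ 60 = £1962.54.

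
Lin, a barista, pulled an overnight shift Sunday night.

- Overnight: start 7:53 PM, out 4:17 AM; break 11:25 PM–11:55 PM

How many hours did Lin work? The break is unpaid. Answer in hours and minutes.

Overnight: 7:53 PM → midnight = 4 h 7 min; midnight → 4:17 AM = 4 h 17 min; span 8 h 24 min; less 30 min break → 7 h 54 min

7 h 54 min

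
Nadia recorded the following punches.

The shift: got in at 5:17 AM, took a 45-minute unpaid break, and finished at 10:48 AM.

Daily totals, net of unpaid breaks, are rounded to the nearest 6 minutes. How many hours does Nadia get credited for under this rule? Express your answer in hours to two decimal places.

4.80 hours

The shift: 5:17 AM–10:48 AM = 5 h 31 min − 45 min = 4 h 46 min → rounds to 4 h 48 min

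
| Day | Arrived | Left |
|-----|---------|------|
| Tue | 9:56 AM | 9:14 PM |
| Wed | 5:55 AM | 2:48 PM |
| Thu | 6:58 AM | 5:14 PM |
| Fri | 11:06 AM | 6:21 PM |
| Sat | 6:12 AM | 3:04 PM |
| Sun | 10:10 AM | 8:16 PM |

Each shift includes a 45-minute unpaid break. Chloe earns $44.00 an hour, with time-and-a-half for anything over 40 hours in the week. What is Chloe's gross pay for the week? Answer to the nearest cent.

Tue: 9:56 AM–9:14 PM = 11 h 18 min; less 45 min break → 10 h 33 min
Wed: 5:55 AM–2:48 PM = 8 h 53 min; less 45 min break → 8 h 8 min
Thu: 6:58 AM–5:14 PM = 10 h 16 min; less 45 min break → 9 h 31 min
Fri: 11:06 AM–6:21 PM = 7 h 15 min; less 45 min break → 6 h 30 min
Sat: 6:12 AM–3:04 PM = 8 h 52 min; less 45 min break → 8 h 7 min
Sun: 10:10 AM–8:16 PM = 10 h 6 min; less 45 min break → 9 h 21 min
Total worked: 52 h 10 min = 3130 min.
Regular 40 h 0 min = 2400 min at $44.00/h; overtime 12 h 10 min = 730 min at $66.00/h.
Pay = (2400 × $44.00 + 730 × $66.00) ÷ 60 = $2563.00.

$2563.00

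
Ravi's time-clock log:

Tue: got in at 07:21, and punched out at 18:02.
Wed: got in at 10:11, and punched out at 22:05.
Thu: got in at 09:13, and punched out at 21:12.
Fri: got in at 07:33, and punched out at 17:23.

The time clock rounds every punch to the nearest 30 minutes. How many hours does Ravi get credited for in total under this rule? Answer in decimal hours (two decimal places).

44.50 hours

Tue: in 07:21→07:30, out 18:02→18:00; 10 h 30 min
Wed: in 10:11→10:00, out 22:05→22:00; 12 h 0 min
Thu: in 09:13→09:00, out 21:12→21:00; 12 h 0 min
Fri: in 07:33→07:30, out 17:23→17:30; 10 h 0 min
Total credited: 44 h 30 min.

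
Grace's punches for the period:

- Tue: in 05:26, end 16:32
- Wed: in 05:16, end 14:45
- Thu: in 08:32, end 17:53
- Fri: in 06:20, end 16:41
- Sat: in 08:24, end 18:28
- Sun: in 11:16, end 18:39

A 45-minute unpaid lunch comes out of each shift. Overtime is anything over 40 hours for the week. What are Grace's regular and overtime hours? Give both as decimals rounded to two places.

Regular 40.00 hours, overtime 13.23 hours

Tue: 05:26–16:32 = 11 h 6 min; less 45 min break → 10 h 21 min
Wed: 05:16–14:45 = 9 h 29 min; less 45 min break → 8 h 44 min
Thu: 08:32–17:53 = 9 h 21 min; less 45 min break → 8 h 36 min
Fri: 06:20–16:41 = 10 h 21 min; less 45 min break → 9 h 36 min
Sat: 08:24–18:28 = 10 h 4 min; less 45 min break → 9 h 19 min
Sun: 11:16–18:39 = 7 h 23 min; less 45 min break → 6 h 38 min
Total worked: 53 h 14 min = 53.23 h.
Threshold 40 h → overtime 13 h 14 min, regular 40 h 0 min.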